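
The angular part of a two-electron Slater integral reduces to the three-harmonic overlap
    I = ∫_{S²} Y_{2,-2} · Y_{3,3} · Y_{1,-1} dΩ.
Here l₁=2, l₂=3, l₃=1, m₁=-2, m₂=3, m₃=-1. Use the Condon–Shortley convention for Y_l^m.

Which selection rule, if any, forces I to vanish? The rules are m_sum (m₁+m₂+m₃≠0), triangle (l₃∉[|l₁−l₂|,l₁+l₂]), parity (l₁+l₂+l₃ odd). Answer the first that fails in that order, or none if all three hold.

azimuthal sum: -2 + 3 − 1 = 0  ✓
1 ≤ 1 ≤ 5 (triangle on l)  ✓
L = 2 + 3 + 1 = 6 (even)  ✓

none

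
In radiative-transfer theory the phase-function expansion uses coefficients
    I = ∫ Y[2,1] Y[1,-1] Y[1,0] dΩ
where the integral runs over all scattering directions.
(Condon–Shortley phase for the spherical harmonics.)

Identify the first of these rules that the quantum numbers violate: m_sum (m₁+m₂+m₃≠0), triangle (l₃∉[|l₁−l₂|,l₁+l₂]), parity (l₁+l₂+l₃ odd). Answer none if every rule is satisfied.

azimuthal sum: 1 − 1 + 0 = 0  ✓
1 ≤ 1 ≤ 3 (triangle on l)  ✓
L = 2 + 1 + 1 = 4 (even)  ✓

none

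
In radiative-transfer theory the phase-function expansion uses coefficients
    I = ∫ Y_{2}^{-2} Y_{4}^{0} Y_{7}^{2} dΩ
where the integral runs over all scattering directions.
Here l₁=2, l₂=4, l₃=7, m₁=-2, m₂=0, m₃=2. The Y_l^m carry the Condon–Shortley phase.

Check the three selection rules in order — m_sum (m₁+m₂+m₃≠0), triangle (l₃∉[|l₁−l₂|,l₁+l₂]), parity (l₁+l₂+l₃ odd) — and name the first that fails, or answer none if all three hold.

triangle

azimuthal sum: -2 + 0 + 2 = 0  ✓
2 ≤ 7 ≤ 6 (triangle on l)  ✗
L = 2 + 4 + 7 = 13 (odd)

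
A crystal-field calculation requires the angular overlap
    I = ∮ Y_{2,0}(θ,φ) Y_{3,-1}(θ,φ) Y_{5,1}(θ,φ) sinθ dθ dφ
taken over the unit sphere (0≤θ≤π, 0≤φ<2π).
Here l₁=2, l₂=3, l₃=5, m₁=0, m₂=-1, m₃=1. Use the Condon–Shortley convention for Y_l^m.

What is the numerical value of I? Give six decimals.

-0.227318

Checks pass: Σm=0; 10 even; l₃=5∈[1,5].
(2·2+1)(2·3+1)(2·5+1) = 385
Δ: 0! 4! 6! / 11! → 1/2310
sum: t=0:+1/144 = 1/144
3j²(2 3 5; 0 0 0) = Δ·Π!·Σ² = 10/231  (sign -1)
sum: t=0:+1/192 = 1/192
3j²(2 3 5; 0 -1 1) = Δ·Π!·Σ² = 3/77  (sign +1)
combine: 4πI² = 385·10/231·3/77 = 50/77
take √, sign -1: I = -0.22731846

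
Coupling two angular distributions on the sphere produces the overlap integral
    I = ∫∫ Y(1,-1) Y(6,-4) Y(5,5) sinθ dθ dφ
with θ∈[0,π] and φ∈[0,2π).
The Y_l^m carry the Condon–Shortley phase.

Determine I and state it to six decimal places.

0.040859

Rules hold: Σm=0, L=12 even, 5≤5≤7.
N = 3·13·11 = 429
Δ = 2!·0!·10!/13! = 1/858
Racah Σ t=1..1: t=1:−1/14400 = -1/14400
⇒ 3j(1 6 5; 0 0 0)² = 6/143, sgn +1
Racah Σ t=2..2: t=2:+1/7257600 = 1/7257600
⇒ 3j(1 6 5; -1 -4 5)² = 1/858, sgn +1
4πI² = N·(3j₀)²·(3jₘ)² = 3/143
I = +1·√(0.020979/4π) = 0.04085899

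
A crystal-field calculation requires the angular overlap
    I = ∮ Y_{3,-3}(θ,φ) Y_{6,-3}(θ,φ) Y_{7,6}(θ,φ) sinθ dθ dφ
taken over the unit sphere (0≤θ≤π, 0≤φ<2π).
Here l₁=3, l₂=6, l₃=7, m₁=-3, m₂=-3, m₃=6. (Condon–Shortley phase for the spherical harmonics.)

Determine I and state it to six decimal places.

m-sum 0 ✓  L=16 even ✓  3≤7≤9 ✓
Π(2lᵢ+1) = 7×13×15 = 1365
triangle coeff Δ(3,6,7) = 1/2042040
Σ_t [0,2]: t=0:+1/207360 t=1:−1/57600 t=2:+1/207360 = -1/129600
(3j)²=168/12155 [(3 6 7; 0 0 0)], sign=+1
Σ_t [2,2]: t=2:+1/17418240 = 1/17418240
(3j)²=15/952 [(3 6 7; -3 -3 6)], sign=-1
⇒ 4πI² = 945/3179
I = (-1)√(945/3179/(4π)) = -0.15380332

-0.153803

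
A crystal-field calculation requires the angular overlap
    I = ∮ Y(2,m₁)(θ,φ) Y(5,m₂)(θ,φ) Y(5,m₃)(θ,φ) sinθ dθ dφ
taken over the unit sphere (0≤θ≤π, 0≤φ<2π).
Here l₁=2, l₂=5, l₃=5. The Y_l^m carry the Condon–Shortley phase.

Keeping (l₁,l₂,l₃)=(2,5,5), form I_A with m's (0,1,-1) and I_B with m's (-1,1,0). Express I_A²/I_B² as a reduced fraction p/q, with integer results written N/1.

81/5

l's match ⇒ only the (l;m) 3-j factors differ between A and B.
A: triangle coeff Δ(2,5,5) = 1/38610; Σ_t [0,2]: t=0:+1/5760 t=1:−1/720 t=2:+1/2304 = -1/1280; (3j)²=27/1430 [(2 5 5; 0 1 -1)], sign=-1
B: triangle coeff Δ(2,5,5) = 1/38610; Σ_t [1,2]: t=1:−1/1440 t=2:+1/1152 = 1/5760; (3j)²=1/858 [(2 5 5; -1 1 0)], sign=-1
I_A²/I_B² = (27/1430)/(1/858) = 81/5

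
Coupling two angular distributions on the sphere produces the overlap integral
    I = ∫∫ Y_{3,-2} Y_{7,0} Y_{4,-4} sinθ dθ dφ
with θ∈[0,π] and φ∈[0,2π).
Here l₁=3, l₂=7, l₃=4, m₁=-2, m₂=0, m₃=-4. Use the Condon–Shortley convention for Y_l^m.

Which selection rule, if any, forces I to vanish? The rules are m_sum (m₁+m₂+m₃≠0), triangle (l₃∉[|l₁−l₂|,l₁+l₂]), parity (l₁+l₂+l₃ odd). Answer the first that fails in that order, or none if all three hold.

azimuthal sum: -2 + 0 − 4 = -6  ✗
4 ≤ 4 ≤ 10 (triangle on l)
L = 3 + 7 + 4 = 14 (even)

m_sum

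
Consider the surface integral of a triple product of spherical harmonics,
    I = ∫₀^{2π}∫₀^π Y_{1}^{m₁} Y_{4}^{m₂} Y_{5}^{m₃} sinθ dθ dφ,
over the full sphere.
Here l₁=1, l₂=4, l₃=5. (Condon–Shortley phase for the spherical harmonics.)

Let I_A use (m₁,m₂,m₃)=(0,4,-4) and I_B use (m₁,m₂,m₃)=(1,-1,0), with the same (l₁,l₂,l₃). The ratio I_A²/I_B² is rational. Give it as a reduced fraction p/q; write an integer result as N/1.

l's match ⇒ only the (l;m) 3-j factors differ between A and B.
A: triangle coeff Δ(1,4,5) = 1/495; Σ_t [0,0]: t=0:+1/40320 = 1/40320; (3j)²=1/55 [(1 4 5; 0 4 -4)], sign=-1
B: triangle coeff Δ(1,4,5) = 1/495; Σ_t [0,0]: t=0:+1/1440 = 1/1440; (3j)²=2/99 [(1 4 5; 1 -1 0)], sign=-1
I_A²/I_B² = (1/55)/(2/99) = 9/10

9/10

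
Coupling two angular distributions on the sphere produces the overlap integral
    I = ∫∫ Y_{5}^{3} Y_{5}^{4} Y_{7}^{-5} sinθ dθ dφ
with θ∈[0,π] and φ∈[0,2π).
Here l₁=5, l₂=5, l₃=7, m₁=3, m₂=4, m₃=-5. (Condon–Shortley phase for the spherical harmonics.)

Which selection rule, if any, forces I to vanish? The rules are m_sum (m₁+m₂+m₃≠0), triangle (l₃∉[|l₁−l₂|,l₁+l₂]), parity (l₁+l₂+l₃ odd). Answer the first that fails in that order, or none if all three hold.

m_sum

Σmᵢ = 2  ✗
l₃∈[|l₁−l₂|,l₁+l₂]=[0,10], have l₃=7
Σlᵢ = 17 ⇒ odd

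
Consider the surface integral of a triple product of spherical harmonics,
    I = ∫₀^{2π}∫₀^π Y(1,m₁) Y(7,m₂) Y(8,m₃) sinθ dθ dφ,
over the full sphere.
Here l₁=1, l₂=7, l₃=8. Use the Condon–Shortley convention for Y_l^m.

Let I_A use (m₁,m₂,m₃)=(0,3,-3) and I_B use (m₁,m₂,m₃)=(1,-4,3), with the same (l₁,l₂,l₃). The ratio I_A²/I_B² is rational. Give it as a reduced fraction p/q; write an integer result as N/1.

Same 1,7,8: normalisation and zero-m 3j drop out of the ratio.
A: Δ: 0! 2! 14! / 17! → 1/2040; sum: t=0:+1/87091200 = 1/87091200; 3j²(1 7 8; 0 3 -3) = Δ·Π!·Σ² = 11/408  (sign -1)
B: Δ: 0! 2! 14! / 17! → 1/2040; sum: t=0:+1/479001600 = 1/479001600; 3j²(1 7 8; 1 -4 3) = Δ·Π!·Σ² = 1/204  (sign -1)
I_A²/I_B² = (11/408)/(1/204) = 11/2

11/2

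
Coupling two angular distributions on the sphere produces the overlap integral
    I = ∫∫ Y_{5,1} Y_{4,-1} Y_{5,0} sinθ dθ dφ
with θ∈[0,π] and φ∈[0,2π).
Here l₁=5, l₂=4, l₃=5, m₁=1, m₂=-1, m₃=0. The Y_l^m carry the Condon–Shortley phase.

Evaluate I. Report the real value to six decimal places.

Checks pass: Σm=0; 14 even; l₃=5∈[1,9].
(2·5+1)(2·4+1)(2·5+1) = 1089
Δ: 4! 6! 4! / 15! → 1/3153150
sum: t=0:+1/69120 t=1:−1/1728 t=2:+1/576 t=3:−1/1728 t=4:+1/69120 = 7/11520
3j²(5 4 5; 0 0 0) = Δ·Π!·Σ² = 2/143  (sign -1)
sum: t=0:+1/6912 t=1:−1/864 t=2:+1/1152 t=3:−1/17280 = -7/34560
3j²(5 4 5; 1 -1 0) = Δ·Π!·Σ² = 1/429  (sign +1)
combine: 4πI² = 1089·2/143·1/429 = 6/169
take √, sign -1: I = -0.05315295

-0.053153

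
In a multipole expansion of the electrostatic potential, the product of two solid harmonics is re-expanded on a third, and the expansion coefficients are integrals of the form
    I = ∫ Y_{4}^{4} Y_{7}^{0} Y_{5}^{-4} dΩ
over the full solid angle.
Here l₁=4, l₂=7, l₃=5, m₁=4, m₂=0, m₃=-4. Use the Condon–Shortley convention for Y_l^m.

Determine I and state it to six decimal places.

Checks pass: Σm=0; 16 even; l₃=5∈[3,11].
(2·4+1)(2·7+1)(2·5+1) = 1485
Δ: 6! 2! 8! / 17! → 1/6126120
sum: t=2:+1/69120 t=3:−1/20736 t=4:+1/69120 = -1/51840
3j²(4 7 5; 0 0 0) = Δ·Π!·Σ² = 280/21879  (sign +1)
sum: t=0:+1/7257600 = 1/7257600
3j²(4 7 5; 4 0 -4) = Δ·Π!·Σ² = 14/12155  (sign -1)
combine: 4πI² = 1485·280/21879·14/12155 = 11760/537251
take √, sign -1: I = -0.04173593

-0.041736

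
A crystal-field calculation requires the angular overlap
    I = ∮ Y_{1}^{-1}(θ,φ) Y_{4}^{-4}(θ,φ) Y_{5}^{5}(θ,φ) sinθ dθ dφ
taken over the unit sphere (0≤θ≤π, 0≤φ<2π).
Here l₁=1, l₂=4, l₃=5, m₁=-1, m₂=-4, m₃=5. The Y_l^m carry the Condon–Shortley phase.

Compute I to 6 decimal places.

-0.329416

Rules hold: Σm=0, L=10 even, 3≤5≤5.
N = 3·9·11 = 297
Δ = 0!·2!·8!/11! = 1/495
Racah Σ t=0..0: t=0:+1/576 = 1/576
⇒ 3j(1 4 5; 0 0 0)² = 5/99, sgn -1
Racah Σ t=0..0: t=0:+1/80640 = 1/80640
⇒ 3j(1 4 5; -1 -4 5)² = 1/11, sgn +1
4πI² = N·(3j₀)²·(3jₘ)² = 15/11
I = -1·√(1.36364/4π) = -0.32941575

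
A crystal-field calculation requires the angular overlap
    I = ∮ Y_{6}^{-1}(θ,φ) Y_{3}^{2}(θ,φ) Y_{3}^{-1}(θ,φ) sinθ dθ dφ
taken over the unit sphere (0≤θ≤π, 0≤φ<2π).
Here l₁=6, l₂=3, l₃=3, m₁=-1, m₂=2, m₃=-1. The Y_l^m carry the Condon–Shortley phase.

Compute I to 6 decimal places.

Rules hold: Σm=0, L=12 even, 3≤3≤9.
N = 13·7·7 = 637
Δ = 6!·6!·0!/13! = 1/12012
Racah Σ t=3..3: t=3:−1/1296 = -1/1296
⇒ 3j(6 3 3; 0 0 0)² = 100/3003, sgn +1
Racah Σ t=5..5: t=5:−1/5760 = -1/5760
⇒ 3j(6 3 3; -1 2 -1)² = 5/572, sgn -1
4πI² = N·(3j₀)²·(3jₘ)² = 875/4719
I = -1·√(0.185421/4π) = -0.12147142

-0.121471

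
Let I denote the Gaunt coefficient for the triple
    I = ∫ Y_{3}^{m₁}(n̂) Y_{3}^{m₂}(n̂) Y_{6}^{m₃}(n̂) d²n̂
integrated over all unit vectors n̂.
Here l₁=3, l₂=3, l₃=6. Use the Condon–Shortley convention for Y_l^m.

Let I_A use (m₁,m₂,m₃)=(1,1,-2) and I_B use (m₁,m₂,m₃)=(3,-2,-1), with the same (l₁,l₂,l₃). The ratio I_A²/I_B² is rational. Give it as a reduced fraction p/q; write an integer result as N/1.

60/1

l's match ⇒ only the (l;m) 3-j factors differ between A and B.
A: triangle coeff Δ(3,3,6) = 1/12012; Σ_t [0,0]: t=0:+1/2304 = 1/2304; (3j)²=5/143 [(3 3 6; 1 1 -2)], sign=+1
B: triangle coeff Δ(3,3,6) = 1/12012; Σ_t [0,0]: t=0:+1/86400 = 1/86400; (3j)²=1/1716 [(3 3 6; 3 -2 -1)], sign=-1
I_A²/I_B² = (5/143)/(1/1716) = 60/1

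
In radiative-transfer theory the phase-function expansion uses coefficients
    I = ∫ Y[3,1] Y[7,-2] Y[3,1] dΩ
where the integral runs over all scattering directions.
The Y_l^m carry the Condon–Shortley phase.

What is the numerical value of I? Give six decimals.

0.000000

|3−7|≤3≤3+7 violated ⇒ I = 0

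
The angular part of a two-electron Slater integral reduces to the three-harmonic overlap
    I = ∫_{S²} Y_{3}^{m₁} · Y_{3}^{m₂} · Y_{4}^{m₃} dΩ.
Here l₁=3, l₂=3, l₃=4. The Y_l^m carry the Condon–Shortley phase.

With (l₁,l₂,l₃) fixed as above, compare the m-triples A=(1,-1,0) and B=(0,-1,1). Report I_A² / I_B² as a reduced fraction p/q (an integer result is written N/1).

1/15

Same 3,3,4: normalisation and zero-m 3j drop out of the ratio.
A: Δ: 2! 4! 4! / 11! → 1/34650; sum: t=0:+1/32 t=1:−1/36 t=2:+1/1152 = 5/1152; 3j²(3 3 4; 1 -1 0) = Δ·Π!·Σ² = 1/1386  (sign +1)
B: Δ: 2! 4! 4! / 11! → 1/34650; sum: t=0:+1/48 t=1:−1/24 t=2:+1/288 = -5/288; 3j²(3 3 4; 0 -1 1) = Δ·Π!·Σ² = 5/462  (sign +1)
I_A²/I_B² = (1/1386)/(5/462) = 1/15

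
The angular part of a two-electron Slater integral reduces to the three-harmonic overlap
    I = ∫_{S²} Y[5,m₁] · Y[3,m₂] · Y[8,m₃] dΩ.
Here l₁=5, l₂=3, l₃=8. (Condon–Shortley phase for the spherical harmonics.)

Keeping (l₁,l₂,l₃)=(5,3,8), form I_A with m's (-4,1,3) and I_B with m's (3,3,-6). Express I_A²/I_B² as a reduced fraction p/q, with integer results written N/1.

l's match ⇒ only the (l;m) 3-j factors differ between A and B.
A: triangle coeff Δ(5,3,8) = 1/136136; Σ_t [0,0]: t=0:+1/17418240 = 1/17418240; (3j)²=25/12376 [(5 3 8; -4 1 3)], sign=-1
B: triangle coeff Δ(5,3,8) = 1/136136; Σ_t [0,0]: t=0:+1/58060800 = 1/58060800; (3j)²=3/136 [(5 3 8; 3 3 -6)], sign=+1
I_A²/I_B² = (25/12376)/(3/136) = 25/273

25/273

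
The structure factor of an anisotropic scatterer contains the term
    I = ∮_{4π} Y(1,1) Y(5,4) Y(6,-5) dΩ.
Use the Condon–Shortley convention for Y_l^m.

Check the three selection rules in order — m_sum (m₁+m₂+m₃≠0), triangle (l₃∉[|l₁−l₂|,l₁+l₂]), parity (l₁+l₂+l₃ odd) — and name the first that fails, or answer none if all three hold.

none

Σmᵢ = 0  ✓
l₃∈[|l₁−l₂|,l₁+l₂]=[4,6], have l₃=6  ✓
Σlᵢ = 12 ⇒ even  ✓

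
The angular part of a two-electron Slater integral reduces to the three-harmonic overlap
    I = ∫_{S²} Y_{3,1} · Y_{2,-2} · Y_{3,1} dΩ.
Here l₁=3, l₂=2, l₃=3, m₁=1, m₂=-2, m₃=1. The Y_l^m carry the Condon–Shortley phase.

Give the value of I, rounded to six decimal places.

0.206013

Rules hold: Σm=0, L=8 even, 1≤3≤5.
N = 7·5·7 = 245
Δ = 2!·4!·2!/9! = 1/3780
Racah Σ t=0..2: t=0:+1/24 t=1:−1/4 t=2:+1/24 = -1/6
⇒ 3j(3 2 3; 0 0 0)² = 4/105, sgn +1
Racah Σ t=0..0: t=0:+1/16 = 1/16
⇒ 3j(3 2 3; 1 -2 1)² = 2/35, sgn +1
4πI² = N·(3j₀)²·(3jₘ)² = 8/15
I = +1·√(0.533333/4π) = 0.20601291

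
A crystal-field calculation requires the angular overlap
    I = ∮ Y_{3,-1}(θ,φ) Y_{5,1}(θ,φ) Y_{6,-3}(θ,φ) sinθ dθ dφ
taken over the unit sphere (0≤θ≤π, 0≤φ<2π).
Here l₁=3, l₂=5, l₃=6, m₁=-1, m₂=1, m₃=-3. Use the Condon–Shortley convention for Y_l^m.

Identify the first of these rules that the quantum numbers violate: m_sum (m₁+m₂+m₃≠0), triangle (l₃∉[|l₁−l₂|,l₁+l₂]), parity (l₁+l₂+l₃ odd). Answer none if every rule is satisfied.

m_sum

Σmᵢ = -3  ✗
l₃∈[|l₁−l₂|,l₁+l₂]=[2,8], have l₃=6
Σlᵢ = 14 ⇒ even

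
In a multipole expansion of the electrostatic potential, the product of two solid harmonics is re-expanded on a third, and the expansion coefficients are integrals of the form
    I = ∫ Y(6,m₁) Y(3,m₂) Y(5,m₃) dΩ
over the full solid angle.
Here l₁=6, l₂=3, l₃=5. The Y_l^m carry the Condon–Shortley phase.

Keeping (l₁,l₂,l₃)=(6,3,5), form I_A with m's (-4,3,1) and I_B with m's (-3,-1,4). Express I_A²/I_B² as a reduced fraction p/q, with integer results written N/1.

7/6

Same 6,3,5: normalisation and zero-m 3j drop out of the ratio.
A: Δ: 4! 8! 2! / 15! → 1/675675; sum: t=4:+1/69120 = 1/69120; 3j²(6 3 5; -4 3 1) = Δ·Π!·Σ² = 4/143  (sign +1)
B: Δ: 4! 8! 2! / 15! → 1/675675; sum: t=1:−1/241920 t=2:+1/40320 = 1/48384; 3j²(6 3 5; -3 -1 4) = Δ·Π!·Σ² = 24/1001  (sign -1)
I_A²/I_B² = (4/143)/(24/1001) = 7/6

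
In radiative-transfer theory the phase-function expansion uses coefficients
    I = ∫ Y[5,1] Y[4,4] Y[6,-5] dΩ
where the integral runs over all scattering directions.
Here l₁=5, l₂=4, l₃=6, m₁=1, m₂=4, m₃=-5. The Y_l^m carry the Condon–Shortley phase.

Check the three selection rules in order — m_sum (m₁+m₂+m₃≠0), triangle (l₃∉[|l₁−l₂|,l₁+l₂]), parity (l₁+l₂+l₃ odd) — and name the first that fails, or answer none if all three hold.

m₁+m₂+m₃ = 1 + 4 − 5 = 0  ✓
triangle: |5−4|=1 ≤ l₃=6 ≤ 5+4=9  ✓
parity: l₁+l₂+l₃ = 15 is odd  ✗

parity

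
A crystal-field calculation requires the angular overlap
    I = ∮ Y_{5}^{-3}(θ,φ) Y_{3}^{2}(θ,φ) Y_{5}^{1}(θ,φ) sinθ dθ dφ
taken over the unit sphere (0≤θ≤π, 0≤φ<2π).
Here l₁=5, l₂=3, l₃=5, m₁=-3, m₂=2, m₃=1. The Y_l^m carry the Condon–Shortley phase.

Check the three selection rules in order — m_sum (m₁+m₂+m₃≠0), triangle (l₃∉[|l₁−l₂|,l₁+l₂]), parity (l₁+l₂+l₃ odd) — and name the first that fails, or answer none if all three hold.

Σmᵢ = 0  ✓
l₃∈[|l₁−l₂|,l₁+l₂]=[2,8], have l₃=5  ✓
Σlᵢ = 13 ⇒ odd  ✗

parity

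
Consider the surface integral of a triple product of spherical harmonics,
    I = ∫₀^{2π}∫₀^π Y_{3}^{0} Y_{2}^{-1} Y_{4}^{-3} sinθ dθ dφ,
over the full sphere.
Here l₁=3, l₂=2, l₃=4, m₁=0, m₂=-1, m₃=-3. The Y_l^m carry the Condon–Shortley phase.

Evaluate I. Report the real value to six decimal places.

0 − 1 − 3 = -4 ≠ 0: azimuthal integral kills it; I = 0

0.000000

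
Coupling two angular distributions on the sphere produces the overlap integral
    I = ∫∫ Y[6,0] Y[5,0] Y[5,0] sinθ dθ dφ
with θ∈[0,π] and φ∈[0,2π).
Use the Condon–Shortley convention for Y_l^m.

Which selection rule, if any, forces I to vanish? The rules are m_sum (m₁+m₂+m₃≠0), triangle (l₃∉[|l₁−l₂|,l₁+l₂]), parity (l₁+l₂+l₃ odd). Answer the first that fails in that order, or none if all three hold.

none

Σmᵢ = 0  ✓
l₃∈[|l₁−l₂|,l₁+l₂]=[1,11], have l₃=5  ✓
Σlᵢ = 16 ⇒ even  ✓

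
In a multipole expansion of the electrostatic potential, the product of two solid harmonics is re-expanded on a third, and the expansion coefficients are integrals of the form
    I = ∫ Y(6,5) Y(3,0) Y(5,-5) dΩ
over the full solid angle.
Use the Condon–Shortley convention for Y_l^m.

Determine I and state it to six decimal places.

m-sum 0 ✓  L=14 even ✓  3≤5≤9 ✓
Π(2lᵢ+1) = 13×7×11 = 1001
triangle coeff Δ(6,3,5) = 1/675675
Σ_t [1,3]: t=1:−1/8640 t=2:+1/2304 t=3:−1/8640 = 7/34560
(3j)²=7/429 [(6 3 5; 0 0 0)], sign=-1
Σ_t [1,1]: t=1:−1/483840 = -1/483840
(3j)²=3/91 [(6 3 5; 5 0 -5)], sign=-1
⇒ 4πI² = 7/13
I = (+1)√(7/13/(4π)) = 0.20700098

0.207001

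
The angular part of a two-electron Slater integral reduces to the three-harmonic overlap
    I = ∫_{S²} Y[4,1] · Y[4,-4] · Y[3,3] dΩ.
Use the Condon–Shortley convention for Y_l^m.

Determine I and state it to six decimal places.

l₁+l₂+l₃=11 is odd: 3j(l;000)=0 ⇒ I=0

0.000000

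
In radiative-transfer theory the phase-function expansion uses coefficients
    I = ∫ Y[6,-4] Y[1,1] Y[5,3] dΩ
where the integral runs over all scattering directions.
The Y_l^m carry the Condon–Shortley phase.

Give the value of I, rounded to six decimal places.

0.274090

Checks pass: Σm=0; 12 even; l₃=5∈[5,7].
(2·6+1)(2·1+1)(2·5+1) = 429
Δ: 2! 10! 0! / 13! → 1/858
sum: t=1:−1/14400 = -1/14400
3j²(6 1 5; 0 0 0) = Δ·Π!·Σ² = 6/143  (sign +1)
sum: t=2:+1/161280 = 1/161280
3j²(6 1 5; -4 1 3) = Δ·Π!·Σ² = 15/286  (sign +1)
combine: 4πI² = 429·6/143·15/286 = 135/143
take √, sign +1: I = 0.27409047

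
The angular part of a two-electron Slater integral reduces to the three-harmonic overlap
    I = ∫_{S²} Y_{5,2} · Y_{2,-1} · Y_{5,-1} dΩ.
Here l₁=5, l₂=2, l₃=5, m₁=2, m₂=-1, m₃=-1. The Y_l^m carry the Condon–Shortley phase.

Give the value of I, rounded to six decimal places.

0.104819

Checks pass: Σm=0; 12 even; l₃=5∈[3,7].
(2·5+1)(2·2+1)(2·5+1) = 605
Δ: 2! 8! 2! / 13! → 1/38610
sum: t=0:+1/2880 t=1:−1/576 t=2:+1/2880 = -1/960
3j²(5 2 5; 0 0 0) = Δ·Π!·Σ² = 10/429  (sign +1)
sum: t=0:+1/1440 t=1:−1/2880 = 1/2880
3j²(5 2 5; 2 -1 -1) = Δ·Π!·Σ² = 7/715  (sign +1)
combine: 4πI² = 605·10/429·7/715 = 70/507
take √, sign +1: I = 0.10481902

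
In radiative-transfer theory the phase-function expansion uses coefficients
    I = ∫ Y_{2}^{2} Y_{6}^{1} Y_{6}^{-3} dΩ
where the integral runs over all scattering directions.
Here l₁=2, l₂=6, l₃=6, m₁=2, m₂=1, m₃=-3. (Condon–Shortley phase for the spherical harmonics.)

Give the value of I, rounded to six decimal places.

Rules hold: Σm=0, L=14 even, 4≤6≤8.
N = 5·13·13 = 845
Δ = 2!·2!·10!/15! = 1/90090
Racah Σ t=0..2: t=0:+1/69120 t=1:−1/14400 t=2:+1/69120 = -7/172800
⇒ 3j(2 6 6; 0 0 0)² = 14/715, sgn -1
Racah Σ t=0..0: t=0:+1/120960 = 1/120960
⇒ 3j(2 6 6; 2 1 -3)² = 24/1001, sgn -1
4πI² = N·(3j₀)²·(3jₘ)² = 48/121
I = +1·√(0.396694/4π) = 0.17767364

0.177674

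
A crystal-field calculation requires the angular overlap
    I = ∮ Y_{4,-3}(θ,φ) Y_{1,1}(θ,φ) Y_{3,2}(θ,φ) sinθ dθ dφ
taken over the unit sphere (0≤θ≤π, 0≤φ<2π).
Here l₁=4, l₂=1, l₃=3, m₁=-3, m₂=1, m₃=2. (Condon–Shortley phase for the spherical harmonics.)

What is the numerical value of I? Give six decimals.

-0.282095

m-sum 0 ✓  L=8 even ✓  3≤3≤5 ✓
Π(2lᵢ+1) = 9×3×7 = 189
triangle coeff Δ(4,1,3) = 1/252
Σ_t [1,1]: t=1:−1/36 = -1/36
(3j)²=4/63 [(4 1 3; 0 0 0)], sign=+1
Σ_t [2,2]: t=2:+1/240 = 1/240
(3j)²=1/12 [(4 1 3; -3 1 2)], sign=-1
⇒ 4πI² = 1/1
I = (-1)√(1/1/(4π)) = -0.28209479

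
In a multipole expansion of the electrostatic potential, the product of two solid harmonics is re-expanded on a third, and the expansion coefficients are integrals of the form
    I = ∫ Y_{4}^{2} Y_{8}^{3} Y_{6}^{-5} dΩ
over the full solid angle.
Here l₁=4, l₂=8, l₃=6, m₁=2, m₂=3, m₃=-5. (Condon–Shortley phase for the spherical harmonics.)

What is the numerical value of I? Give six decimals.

0.119359

m-sum 0 ✓  L=18 even ✓  4≤6≤12 ✓
Π(2lᵢ+1) = 9×17×13 = 1989
triangle coeff Δ(4,8,6) = 1/23279256
Σ_t [2,4]: t=2:+1/1658880 t=3:−1/518400 t=4:+1/1658880 = -1/1382400
(3j)²=504/46189 [(4 8 6; 0 0 0)], sign=-1
Σ_t [1,2]: t=1:−1/435456000 t=2:+1/34836480 = 23/870912000
(3j)²=5819/705432 [(4 8 6; 2 3 -5)], sign=-1
⇒ 4πI² = 14283/79781
I = (+1)√(14283/79781/(4π)) = 0.11935897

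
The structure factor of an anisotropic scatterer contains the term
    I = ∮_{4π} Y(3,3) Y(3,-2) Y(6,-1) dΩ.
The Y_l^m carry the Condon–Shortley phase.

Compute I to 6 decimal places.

Checks pass: Σm=0; 12 even; l₃=6∈[0,6].
(2·3+1)(2·3+1)(2·6+1) = 637
Δ: 0! 6! 6! / 13! → 1/12012
sum: t=0:+1/1296 = 1/1296
3j²(3 3 6; 0 0 0) = Δ·Π!·Σ² = 100/3003  (sign +1)
sum: t=0:+1/86400 = 1/86400
3j²(3 3 6; 3 -2 -1) = Δ·Π!·Σ² = 1/1716  (sign -1)
combine: 4πI² = 637·100/3003·1/1716 = 175/14157
take √, sign -1: I = -0.03136379

-0.031364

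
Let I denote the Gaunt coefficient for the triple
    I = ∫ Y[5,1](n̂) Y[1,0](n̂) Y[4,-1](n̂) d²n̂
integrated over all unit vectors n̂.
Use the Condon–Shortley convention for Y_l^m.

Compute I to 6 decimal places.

Checks pass: Σm=0; 10 even; l₃=4∈[4,6].
(2·5+1)(2·1+1)(2·4+1) = 297
Δ: 2! 8! 0! / 11! → 1/495
sum: t=1:−1/576 = -1/576
3j²(5 1 4; 0 0 0) = Δ·Π!·Σ² = 5/99  (sign -1)
sum: t=1:−1/720 = -1/720
3j²(5 1 4; 1 0 -1) = Δ·Π!·Σ² = 8/165  (sign +1)
combine: 4πI² = 297·5/99·8/165 = 8/11
take √, sign -1: I = -0.24057125

-0.240571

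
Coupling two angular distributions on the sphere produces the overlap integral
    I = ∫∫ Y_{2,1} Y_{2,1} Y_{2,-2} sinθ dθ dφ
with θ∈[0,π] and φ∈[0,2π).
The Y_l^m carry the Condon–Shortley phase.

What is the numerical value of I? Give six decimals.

Rules hold: Σm=0, L=6 even, 0≤2≤4.
N = 5·5·5 = 125
Δ = 2!·2!·2!/7! = 1/630
Racah Σ t=0..2: t=0:+1/8 t=1:−1/1 t=2:+1/8 = -3/4
⇒ 3j(2 2 2; 0 0 0)² = 2/35, sgn -1
Racah Σ t=1..1: t=1:−1/4 = -1/4
⇒ 3j(2 2 2; 1 1 -2)² = 3/35, sgn -1
4πI² = N·(3j₀)²·(3jₘ)² = 30/49
I = +1·√(0.612245/4π) = 0.22072812

0.220728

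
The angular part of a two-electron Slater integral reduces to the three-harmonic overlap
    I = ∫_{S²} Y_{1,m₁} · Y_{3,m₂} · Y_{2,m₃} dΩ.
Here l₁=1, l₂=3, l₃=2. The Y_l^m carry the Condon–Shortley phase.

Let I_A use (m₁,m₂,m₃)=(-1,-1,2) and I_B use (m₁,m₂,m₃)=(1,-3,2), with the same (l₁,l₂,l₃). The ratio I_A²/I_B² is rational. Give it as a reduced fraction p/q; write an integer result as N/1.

1/15

l's match ⇒ only the (l;m) 3-j factors differ between A and B.
A: triangle coeff Δ(1,3,2) = 1/105; Σ_t [2,2]: t=2:+1/48 = 1/48; (3j)²=1/105 [(1 3 2; -1 -1 2)], sign=+1
B: triangle coeff Δ(1,3,2) = 1/105; Σ_t [0,0]: t=0:+1/48 = 1/48; (3j)²=1/7 [(1 3 2; 1 -3 2)], sign=+1
I_A²/I_B² = (1/105)/(1/7) = 1/15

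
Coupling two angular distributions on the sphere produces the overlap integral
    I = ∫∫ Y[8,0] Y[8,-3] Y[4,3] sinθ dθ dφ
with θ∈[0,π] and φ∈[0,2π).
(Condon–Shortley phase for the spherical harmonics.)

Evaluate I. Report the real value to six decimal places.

Rules hold: Σm=0, L=20 even, 0≤4≤16.
N = 17·17·9 = 2601
Δ = 12!·4!·4!/21! = 1/185175900
Racah Σ t=4..8: t=4:+1/557383680 t=5:−1/21772800 t=6:+1/8294400 t=7:−1/21772800 t=8:+1/557383680 = 1/30965760
⇒ 3j(8 8 4; 0 0 0)² = 36/4199, sgn +1
Racah Σ t=4..5: t=4:+1/139345920 t=5:−1/87091200 = -1/232243200
⇒ 3j(8 8 4; 0 -3 3)² = 33/8398, sgn +1
4πI² = N·(3j₀)²·(3jₘ)² = 5346/61009
I = +1·√(0.0876264/4π) = 0.08350502

0.083505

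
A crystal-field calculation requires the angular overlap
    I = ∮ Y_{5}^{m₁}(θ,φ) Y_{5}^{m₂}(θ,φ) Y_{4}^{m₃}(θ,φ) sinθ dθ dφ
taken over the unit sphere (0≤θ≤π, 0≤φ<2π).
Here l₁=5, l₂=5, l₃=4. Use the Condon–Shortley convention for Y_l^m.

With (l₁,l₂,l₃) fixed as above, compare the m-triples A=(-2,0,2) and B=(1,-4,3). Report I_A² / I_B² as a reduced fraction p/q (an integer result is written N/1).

7/20

Same 5,5,4: normalisation and zero-m 3j drop out of the ratio.
A: Δ: 6! 4! 4! / 15! → 1/3153150; sum: t=3:−1/3456 t=4:+1/1728 t=5:−1/11520 = 7/34560; 3j²(5 5 4; -2 0 2) = Δ·Π!·Σ² = 7/858  (sign +1)
B: Δ: 6! 4! 4! / 15! → 1/3153150; sum: t=0:+1/103680 t=1:−1/17280 = -1/20736; 3j²(5 5 4; 1 -4 3) = Δ·Π!·Σ² = 10/429  (sign +1)
I_A²/I_B² = (7/858)/(10/429) = 7/20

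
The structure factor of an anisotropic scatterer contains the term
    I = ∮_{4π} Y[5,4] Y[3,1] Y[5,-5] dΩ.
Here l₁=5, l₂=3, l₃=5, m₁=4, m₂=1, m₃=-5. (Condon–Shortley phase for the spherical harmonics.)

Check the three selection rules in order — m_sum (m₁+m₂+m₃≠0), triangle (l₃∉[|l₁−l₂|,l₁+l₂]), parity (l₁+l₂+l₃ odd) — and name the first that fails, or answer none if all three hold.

Σmᵢ = 0  ✓
l₃∈[|l₁−l₂|,l₁+l₂]=[2,8], have l₃=5  ✓
Σlᵢ = 13 ⇒ odd  ✗

parity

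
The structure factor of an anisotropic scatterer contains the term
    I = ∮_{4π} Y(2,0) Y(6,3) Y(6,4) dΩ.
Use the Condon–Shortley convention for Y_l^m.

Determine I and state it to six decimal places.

0 + 3 + 4 = 7 ≠ 0: azimuthal integral kills it; I = 0

0.000000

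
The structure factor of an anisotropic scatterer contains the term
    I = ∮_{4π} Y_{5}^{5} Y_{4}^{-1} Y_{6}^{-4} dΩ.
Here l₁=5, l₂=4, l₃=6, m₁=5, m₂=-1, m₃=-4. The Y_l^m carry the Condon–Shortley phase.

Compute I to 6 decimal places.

0.000000

Σlᵢ=15 odd — θ-integrand is odd under cosθ→−cosθ; I=0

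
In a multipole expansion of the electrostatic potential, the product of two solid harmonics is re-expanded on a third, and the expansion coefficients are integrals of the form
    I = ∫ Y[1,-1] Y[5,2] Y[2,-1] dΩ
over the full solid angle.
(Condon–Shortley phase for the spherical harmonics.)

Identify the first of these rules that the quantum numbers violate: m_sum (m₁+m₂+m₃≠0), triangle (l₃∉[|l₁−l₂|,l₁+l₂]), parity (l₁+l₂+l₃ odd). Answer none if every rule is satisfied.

m₁+m₂+m₃ = -1 + 2 − 1 = 0  ✓
triangle: |1−5|=4 ≤ l₃=2 ≤ 1+5=6  ✗
parity: l₁+l₂+l₃ = 8 is even

triangle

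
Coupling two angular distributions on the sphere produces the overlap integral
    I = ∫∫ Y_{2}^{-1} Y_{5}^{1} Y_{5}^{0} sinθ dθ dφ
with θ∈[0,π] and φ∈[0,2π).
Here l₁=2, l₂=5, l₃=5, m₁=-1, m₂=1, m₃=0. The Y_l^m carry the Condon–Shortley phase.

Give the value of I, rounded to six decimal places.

m-sum 0 ✓  L=12 even ✓  3≤5≤7 ✓
Π(2lᵢ+1) = 5×11×11 = 605
triangle coeff Δ(2,5,5) = 1/38610
Σ_t [0,2]: t=0:+1/2880 t=1:−1/576 t=2:+1/2880 = -1/960
(3j)²=10/429 [(2 5 5; 0 0 0)], sign=+1
Σ_t [1,2]: t=1:−1/1440 t=2:+1/1152 = 1/5760
(3j)²=1/858 [(2 5 5; -1 1 0)], sign=-1
⇒ 4πI² = 25/1521
I = (-1)√(25/1521/(4π)) = -0.03616600

-0.036166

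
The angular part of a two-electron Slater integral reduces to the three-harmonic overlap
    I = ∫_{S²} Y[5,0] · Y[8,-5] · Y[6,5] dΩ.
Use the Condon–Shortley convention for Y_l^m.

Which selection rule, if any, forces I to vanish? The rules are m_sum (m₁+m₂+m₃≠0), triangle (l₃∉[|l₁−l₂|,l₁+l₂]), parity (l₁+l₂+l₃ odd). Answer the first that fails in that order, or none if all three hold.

parity

azimuthal sum: 0 − 5 + 5 = 0  ✓
3 ≤ 6 ≤ 13 (triangle on l)  ✓
L = 5 + 8 + 6 = 19 (odd)  ✗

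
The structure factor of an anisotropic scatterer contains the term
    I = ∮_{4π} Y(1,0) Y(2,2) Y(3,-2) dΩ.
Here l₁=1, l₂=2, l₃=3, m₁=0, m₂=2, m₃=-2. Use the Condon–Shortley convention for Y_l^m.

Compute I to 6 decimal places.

0.184674

Rules hold: Σm=0, L=6 even, 1≤3≤3.
N = 3·5·7 = 105
Δ = 0!·2!·4!/7! = 1/105
Racah Σ t=0..0: t=0:+1/4 = 1/4
⇒ 3j(1 2 3; 0 0 0)² = 3/35, sgn -1
Racah Σ t=0..0: t=0:+1/24 = 1/24
⇒ 3j(1 2 3; 0 2 -2)² = 1/21, sgn -1
4πI² = N·(3j₀)²·(3jₘ)² = 3/7
I = +1·√(0.428571/4π) = 0.18467439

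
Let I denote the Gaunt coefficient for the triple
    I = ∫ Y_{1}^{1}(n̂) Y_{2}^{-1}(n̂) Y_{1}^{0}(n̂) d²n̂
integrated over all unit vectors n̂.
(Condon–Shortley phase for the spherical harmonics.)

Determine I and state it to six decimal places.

Checks pass: Σm=0; 4 even; l₃=1∈[1,3].
(2·1+1)(2·2+1)(2·1+1) = 45
Δ: 2! 0! 2! / 5! → 1/30
sum: t=1:−1/1 = -1/1
3j²(1 2 1; 0 0 0) = Δ·Π!·Σ² = 2/15  (sign +1)
sum: t=0:+1/2 = 1/2
3j²(1 2 1; 1 -1 0) = Δ·Π!·Σ² = 1/10  (sign -1)
combine: 4πI² = 45·2/15·1/10 = 3/5
take √, sign -1: I = -0.21850969

-0.218510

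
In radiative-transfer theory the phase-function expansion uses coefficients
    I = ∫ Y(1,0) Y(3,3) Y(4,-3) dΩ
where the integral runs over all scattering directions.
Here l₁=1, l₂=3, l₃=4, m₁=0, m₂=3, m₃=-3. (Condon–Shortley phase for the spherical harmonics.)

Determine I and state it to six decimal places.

Checks pass: Σm=0; 8 even; l₃=4∈[2,4].
(2·1+1)(2·3+1)(2·4+1) = 189
Δ: 0! 2! 6! / 9! → 1/252
sum: t=0:+1/36 = 1/36
3j²(1 3 4; 0 0 0) = Δ·Π!·Σ² = 4/63  (sign +1)
sum: t=0:+1/720 = 1/720
3j²(1 3 4; 0 3 -3) = Δ·Π!·Σ² = 1/36  (sign -1)
combine: 4πI² = 189·4/63·1/36 = 1/3
take √, sign -1: I = -0.16286750

-0.162868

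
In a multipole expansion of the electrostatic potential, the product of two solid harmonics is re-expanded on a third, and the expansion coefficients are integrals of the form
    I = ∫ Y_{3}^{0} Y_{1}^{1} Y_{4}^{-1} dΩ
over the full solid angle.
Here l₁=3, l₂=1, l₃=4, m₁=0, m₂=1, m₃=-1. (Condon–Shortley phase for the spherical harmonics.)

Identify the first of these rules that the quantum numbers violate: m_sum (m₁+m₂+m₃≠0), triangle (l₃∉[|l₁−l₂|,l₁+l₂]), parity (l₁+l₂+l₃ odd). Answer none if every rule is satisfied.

azimuthal sum: 0 + 1 − 1 = 0  ✓
2 ≤ 4 ≤ 4 (triangle on l)  ✓
L = 3 + 1 + 4 = 8 (even)  ✓

none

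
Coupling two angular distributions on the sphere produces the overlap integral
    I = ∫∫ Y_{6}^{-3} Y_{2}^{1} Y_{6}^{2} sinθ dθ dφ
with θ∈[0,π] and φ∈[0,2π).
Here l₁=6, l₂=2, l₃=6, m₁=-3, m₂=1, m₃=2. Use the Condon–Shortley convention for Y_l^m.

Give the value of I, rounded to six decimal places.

-0.140463

Checks pass: Σm=0; 14 even; l₃=6∈[4,8].
(2·6+1)(2·2+1)(2·6+1) = 845
Δ: 2! 10! 2! / 15! → 1/90090
sum: t=0:+1/69120 t=1:−1/14400 t=2:+1/69120 = -7/172800
3j²(6 2 6; 0 0 0) = Δ·Π!·Σ² = 14/715  (sign -1)
sum: t=1:−1/161280 t=2:+1/60480 = 1/96768
3j²(6 2 6; -3 1 2) = Δ·Π!·Σ² = 15/1001  (sign +1)
combine: 4πI² = 845·14/715·15/1001 = 30/121
take √, sign -1: I = -0.14046335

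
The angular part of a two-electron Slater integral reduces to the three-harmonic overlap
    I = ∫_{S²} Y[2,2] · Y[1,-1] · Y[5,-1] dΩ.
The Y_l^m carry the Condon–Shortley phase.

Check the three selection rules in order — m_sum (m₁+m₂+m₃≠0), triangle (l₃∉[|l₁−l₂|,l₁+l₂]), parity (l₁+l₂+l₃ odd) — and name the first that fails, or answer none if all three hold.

azimuthal sum: 2 − 1 − 1 = 0  ✓
1 ≤ 5 ≤ 3 (triangle on l)  ✗
L = 2 + 1 + 5 = 8 (even)

triangle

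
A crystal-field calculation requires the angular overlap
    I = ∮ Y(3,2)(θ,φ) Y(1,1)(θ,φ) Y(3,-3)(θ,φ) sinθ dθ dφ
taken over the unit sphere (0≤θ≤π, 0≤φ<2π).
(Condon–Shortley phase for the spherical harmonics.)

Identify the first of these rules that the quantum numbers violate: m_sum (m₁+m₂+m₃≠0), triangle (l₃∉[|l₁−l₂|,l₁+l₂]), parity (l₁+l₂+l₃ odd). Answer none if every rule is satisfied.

azimuthal sum: 2 + 1 − 3 = 0  ✓
2 ≤ 3 ≤ 4 (triangle on l)  ✓
L = 3 + 1 + 3 = 7 (odd)  ✗

parity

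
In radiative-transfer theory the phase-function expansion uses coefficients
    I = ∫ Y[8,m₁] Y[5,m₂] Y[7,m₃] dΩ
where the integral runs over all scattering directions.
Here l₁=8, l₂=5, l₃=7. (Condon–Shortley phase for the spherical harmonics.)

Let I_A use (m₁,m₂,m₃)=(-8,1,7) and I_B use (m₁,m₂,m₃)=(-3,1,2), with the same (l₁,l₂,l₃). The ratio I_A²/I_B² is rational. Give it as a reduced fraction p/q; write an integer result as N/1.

Same 8,5,7: normalisation and zero-m 3j drop out of the ratio.
A: Δ: 6! 10! 4! / 21! → 1/814773960; sum: t=6:+1/62705664000 = 1/62705664000; 3j²(8 5 7; -8 1 7) = Δ·Π!·Σ² = 143/14535  (sign +1)
B: Δ: 6! 10! 4! / 21! → 1/814773960; sum: t=2:+1/418037760 t=3:−1/17418240 t=4:+1/5806080 t=5:−1/12441600 t=6:+1/248832000 = 61/1492992000; 3j²(8 5 7; -3 1 2) = Δ·Π!·Σ² = 3721/503880  (sign -1)
I_A²/I_B² = (143/14535)/(3721/503880) = 14872/11163

14872/11163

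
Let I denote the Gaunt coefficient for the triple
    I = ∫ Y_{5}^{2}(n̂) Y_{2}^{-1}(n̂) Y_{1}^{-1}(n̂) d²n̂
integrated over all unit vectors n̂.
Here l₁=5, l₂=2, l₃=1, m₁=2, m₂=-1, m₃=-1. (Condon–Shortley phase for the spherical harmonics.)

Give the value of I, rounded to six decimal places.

0.000000

triangle: need 3≤l₃≤7, have 1; I=0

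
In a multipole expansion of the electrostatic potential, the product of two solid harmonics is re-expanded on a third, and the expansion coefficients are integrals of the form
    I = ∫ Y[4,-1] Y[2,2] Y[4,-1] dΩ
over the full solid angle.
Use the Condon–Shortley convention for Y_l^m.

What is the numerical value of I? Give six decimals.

Rules hold: Σm=0, L=10 even, 2≤4≤6.
N = 9·5·9 = 405
Δ = 2!·6!·2!/11! = 1/13860
Racah Σ t=0..2: t=0:+1/192 t=1:−1/36 t=2:+1/192 = -5/288
⇒ 3j(4 2 4; 0 0 0)² = 20/693, sgn -1
Racah Σ t=2..2: t=2:+1/144 = 1/144
⇒ 3j(4 2 4; -1 2 -1)² = 10/231, sgn -1
4πI² = N·(3j₀)²·(3jₘ)² = 3000/5929
I = +1·√(0.505988/4π) = 0.20066192

0.200662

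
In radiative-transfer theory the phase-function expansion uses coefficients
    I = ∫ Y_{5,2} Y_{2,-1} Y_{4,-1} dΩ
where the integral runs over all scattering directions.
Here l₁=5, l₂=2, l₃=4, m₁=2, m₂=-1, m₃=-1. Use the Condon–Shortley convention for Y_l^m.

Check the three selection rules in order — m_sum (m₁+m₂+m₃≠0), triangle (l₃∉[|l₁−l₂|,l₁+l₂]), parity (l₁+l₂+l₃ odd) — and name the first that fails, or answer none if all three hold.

Σmᵢ = 0  ✓
l₃∈[|l₁−l₂|,l₁+l₂]=[3,7], have l₃=4  ✓
Σlᵢ = 11 ⇒ odd  ✗

parity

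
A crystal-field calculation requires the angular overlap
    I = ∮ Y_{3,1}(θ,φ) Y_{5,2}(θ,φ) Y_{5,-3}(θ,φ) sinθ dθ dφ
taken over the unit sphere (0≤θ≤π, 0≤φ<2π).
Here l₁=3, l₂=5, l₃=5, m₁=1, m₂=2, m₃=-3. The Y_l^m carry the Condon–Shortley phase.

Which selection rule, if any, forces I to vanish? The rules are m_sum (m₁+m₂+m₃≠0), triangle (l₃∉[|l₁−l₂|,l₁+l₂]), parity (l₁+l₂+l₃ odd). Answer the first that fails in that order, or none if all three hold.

parity

m₁+m₂+m₃ = 1 + 2 − 3 = 0  ✓
triangle: |3−5|=2 ≤ l₃=5 ≤ 3+5=8  ✓
parity: l₁+l₂+l₃ = 13 is odd  ✗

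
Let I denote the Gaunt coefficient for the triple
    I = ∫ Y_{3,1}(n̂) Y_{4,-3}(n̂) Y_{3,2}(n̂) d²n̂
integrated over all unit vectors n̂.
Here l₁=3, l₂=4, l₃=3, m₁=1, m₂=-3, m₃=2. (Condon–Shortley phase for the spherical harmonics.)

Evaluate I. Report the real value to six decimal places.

-0.095955

Checks pass: Σm=0; 10 even; l₃=3∈[1,7].
(2·3+1)(2·4+1)(2·3+1) = 441
Δ: 4! 2! 4! / 11! → 1/34650
sum: t=1:−1/72 t=2:+1/16 t=3:−1/72 = 5/144
3j²(3 4 3; 0 0 0) = Δ·Π!·Σ² = 2/77  (sign -1)
sum: t=0:+1/288 t=1:−1/144 = -1/288
3j²(3 4 3; 1 -3 2) = Δ·Π!·Σ² = 1/99  (sign +1)
combine: 4πI² = 441·2/77·1/99 = 14/121
take √, sign -1: I = -0.09595473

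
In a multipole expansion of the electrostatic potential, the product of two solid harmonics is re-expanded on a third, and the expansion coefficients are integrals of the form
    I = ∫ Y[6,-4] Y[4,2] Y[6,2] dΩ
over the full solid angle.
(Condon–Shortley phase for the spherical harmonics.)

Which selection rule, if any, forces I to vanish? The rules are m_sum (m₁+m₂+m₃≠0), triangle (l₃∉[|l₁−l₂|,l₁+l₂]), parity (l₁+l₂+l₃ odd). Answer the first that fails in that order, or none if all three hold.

none

azimuthal sum: -4 + 2 + 2 = 0  ✓
2 ≤ 6 ≤ 10 (triangle on l)  ✓
L = 6 + 4 + 6 = 16 (even)  ✓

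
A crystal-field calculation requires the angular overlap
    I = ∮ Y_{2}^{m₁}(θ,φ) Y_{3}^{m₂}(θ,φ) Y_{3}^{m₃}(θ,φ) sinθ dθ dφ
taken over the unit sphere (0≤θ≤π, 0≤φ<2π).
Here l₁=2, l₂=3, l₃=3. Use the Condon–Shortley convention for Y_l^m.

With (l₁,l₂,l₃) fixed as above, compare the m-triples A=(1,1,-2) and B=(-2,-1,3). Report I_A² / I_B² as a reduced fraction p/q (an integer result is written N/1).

l's match ⇒ only the (l;m) 3-j factors differ between A and B.
A: triangle coeff Δ(2,3,3) = 1/3780; Σ_t [0,1]: t=0:+1/48 t=1:−1/12 = -1/16; (3j)²=1/28 [(2 3 3; 1 1 -2)], sign=+1
B: triangle coeff Δ(2,3,3) = 1/3780; Σ_t [2,2]: t=2:+1/96 = 1/96; (3j)²=1/42 [(2 3 3; -2 -1 3)], sign=+1
I_A²/I_B² = (1/28)/(1/42) = 3/2

3/2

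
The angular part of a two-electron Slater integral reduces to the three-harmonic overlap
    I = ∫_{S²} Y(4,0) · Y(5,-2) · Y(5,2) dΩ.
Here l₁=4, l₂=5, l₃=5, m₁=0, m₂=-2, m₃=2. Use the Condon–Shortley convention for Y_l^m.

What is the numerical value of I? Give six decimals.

-0.021700

m-sum 0 ✓  L=14 even ✓  1≤5≤9 ✓
Π(2lᵢ+1) = 9×11×11 = 1089
triangle coeff Δ(4,5,5) = 1/3153150
Σ_t [0,4]: t=0:+1/69120 t=1:−1/1728 t=2:+1/576 t=3:−1/1728 t=4:+1/69120 = 7/11520
(3j)²=2/143 [(4 5 5; 0 0 0)], sign=-1
Σ_t [0,3]: t=0:+1/20736 t=1:−1/1728 t=2:+1/1920 t=3:−1/25920 = -1/20736
(3j)²=1/2574 [(4 5 5; 0 -2 2)], sign=+1
⇒ 4πI² = 1/169
I = (-1)√(1/169/(4π)) = -0.02169960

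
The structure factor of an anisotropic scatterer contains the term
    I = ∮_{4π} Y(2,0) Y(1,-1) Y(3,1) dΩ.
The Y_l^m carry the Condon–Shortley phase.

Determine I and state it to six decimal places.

-0.202301

Rules hold: Σm=0, L=6 even, 1≤3≤3.
N = 5·3·7 = 105
Δ = 0!·4!·2!/7! = 1/105
Racah Σ t=0..0: t=0:+1/4 = 1/4
⇒ 3j(2 1 3; 0 0 0)² = 3/35, sgn -1
Racah Σ t=0..0: t=0:+1/8 = 1/8
⇒ 3j(2 1 3; 0 -1 1)² = 2/35, sgn +1
4πI² = N·(3j₀)²·(3jₘ)² = 18/35
I = -1·√(0.514286/4π) = -0.20230066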